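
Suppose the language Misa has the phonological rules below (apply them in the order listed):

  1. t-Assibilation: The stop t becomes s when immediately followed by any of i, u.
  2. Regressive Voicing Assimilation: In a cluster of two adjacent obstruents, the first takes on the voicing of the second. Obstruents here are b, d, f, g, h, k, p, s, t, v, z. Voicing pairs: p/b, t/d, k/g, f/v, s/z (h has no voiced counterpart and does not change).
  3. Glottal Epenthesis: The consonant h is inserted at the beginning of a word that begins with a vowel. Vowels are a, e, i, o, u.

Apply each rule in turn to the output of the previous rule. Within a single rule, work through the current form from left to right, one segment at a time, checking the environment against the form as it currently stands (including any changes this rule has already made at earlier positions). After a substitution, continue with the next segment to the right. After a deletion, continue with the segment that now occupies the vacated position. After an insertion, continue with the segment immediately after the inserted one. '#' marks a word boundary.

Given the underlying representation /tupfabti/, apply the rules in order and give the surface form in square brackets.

1 t-Assibilation: [tupfabti] → [supfabsi]
2 Regressive Voicing Assimilation: [supfabsi] → [supfapsi]
3 Glottal Epenthesis: no change — [supfapsi]

[supfapsi]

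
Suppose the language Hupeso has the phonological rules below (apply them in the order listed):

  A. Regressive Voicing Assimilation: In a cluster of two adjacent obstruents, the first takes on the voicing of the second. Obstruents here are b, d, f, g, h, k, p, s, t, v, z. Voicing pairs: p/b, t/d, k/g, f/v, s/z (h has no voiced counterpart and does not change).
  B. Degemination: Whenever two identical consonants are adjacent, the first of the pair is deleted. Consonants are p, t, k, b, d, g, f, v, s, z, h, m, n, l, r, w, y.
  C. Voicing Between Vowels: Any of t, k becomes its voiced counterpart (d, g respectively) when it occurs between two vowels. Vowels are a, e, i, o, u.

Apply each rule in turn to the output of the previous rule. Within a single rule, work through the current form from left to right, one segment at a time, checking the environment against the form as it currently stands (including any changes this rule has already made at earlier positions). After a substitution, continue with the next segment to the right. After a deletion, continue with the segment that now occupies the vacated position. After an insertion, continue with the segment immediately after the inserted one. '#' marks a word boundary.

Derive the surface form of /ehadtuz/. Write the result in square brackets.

A Regressive Voicing Assimilation: [ehadtuz] → [ehattuz]
B Degemination: [ehattuz] → [ehatuz]
C Voicing Between Vowels: [ehatuz] → [ehaduz]

[ehaduz]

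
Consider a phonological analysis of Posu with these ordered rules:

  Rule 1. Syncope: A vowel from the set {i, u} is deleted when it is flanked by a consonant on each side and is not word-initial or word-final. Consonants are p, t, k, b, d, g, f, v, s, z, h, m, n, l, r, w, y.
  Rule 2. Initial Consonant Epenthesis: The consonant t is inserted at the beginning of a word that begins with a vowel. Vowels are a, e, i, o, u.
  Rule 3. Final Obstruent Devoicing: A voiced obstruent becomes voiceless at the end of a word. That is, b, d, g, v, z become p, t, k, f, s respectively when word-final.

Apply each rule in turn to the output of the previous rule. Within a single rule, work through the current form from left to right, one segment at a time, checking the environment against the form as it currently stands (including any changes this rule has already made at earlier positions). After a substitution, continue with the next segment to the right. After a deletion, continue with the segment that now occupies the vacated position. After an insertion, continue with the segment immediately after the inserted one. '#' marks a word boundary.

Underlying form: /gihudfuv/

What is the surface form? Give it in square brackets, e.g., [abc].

Rule 1 Syncope: [gihudfuv] → [ghdfv]
Rule 2 Initial Consonant Epenthesis: no change — [ghdfv]
Rule 3 Final Obstruent Devoicing: [ghdfv] → [ghdff]

[ghdff]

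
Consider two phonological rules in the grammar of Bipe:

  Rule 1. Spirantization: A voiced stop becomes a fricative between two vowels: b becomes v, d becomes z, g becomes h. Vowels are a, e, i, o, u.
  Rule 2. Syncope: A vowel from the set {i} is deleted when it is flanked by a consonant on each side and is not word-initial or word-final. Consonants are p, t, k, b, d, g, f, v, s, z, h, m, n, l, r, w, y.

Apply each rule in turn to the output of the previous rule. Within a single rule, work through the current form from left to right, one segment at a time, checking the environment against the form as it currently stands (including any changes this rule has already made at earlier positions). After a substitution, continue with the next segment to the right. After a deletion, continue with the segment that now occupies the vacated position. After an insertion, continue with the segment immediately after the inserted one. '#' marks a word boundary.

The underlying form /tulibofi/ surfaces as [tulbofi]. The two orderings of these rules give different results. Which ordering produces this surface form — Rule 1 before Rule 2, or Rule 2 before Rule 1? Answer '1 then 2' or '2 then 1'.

Order 1 then 2:
  1 Spirantization: [tulibofi] → [tulivofi]
  2 Syncope: [tulivofi] → [tulvofi]
  result: [tulvofi]
Order 2 then 1:
  2 Syncope: [tulibofi] → [tulbofi]
  1 Spirantization: no change — [tulbofi]
  result: [tulbofi]

2 then 1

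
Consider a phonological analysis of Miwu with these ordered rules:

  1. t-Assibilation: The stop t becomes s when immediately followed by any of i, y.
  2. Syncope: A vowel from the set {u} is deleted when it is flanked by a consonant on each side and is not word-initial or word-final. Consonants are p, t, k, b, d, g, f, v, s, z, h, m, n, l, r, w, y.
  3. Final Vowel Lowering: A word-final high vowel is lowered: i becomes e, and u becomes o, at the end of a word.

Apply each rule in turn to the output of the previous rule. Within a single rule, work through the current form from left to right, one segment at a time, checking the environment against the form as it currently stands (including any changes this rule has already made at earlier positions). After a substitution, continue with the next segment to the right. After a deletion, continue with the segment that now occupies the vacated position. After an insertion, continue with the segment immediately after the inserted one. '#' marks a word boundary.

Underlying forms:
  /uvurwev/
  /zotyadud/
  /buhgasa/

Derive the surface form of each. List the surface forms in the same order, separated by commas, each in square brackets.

/uvurwev/:
  1 t-Assibilation: no change — [uvurwev]
  2 Syncope: [uvurwev] → [uvrwev]
  3 Final Vowel Lowering: no change — [uvrwev]
/zotyadud/:
  1 t-Assibilation: [zotyadud] → [zosyadud]
  2 Syncope: [zosyadud] → [zosyadd]
  3 Final Vowel Lowering: no change — [zosyadd]
/buhgasa/:
  1 t-Assibilation: no change — [buhgasa]
  2 Syncope: [buhgasa] → [bhgasa]
  3 Final Vowel Lowering: no change — [bhgasa]

[uvrwev], [zosyadd], [bhgasa]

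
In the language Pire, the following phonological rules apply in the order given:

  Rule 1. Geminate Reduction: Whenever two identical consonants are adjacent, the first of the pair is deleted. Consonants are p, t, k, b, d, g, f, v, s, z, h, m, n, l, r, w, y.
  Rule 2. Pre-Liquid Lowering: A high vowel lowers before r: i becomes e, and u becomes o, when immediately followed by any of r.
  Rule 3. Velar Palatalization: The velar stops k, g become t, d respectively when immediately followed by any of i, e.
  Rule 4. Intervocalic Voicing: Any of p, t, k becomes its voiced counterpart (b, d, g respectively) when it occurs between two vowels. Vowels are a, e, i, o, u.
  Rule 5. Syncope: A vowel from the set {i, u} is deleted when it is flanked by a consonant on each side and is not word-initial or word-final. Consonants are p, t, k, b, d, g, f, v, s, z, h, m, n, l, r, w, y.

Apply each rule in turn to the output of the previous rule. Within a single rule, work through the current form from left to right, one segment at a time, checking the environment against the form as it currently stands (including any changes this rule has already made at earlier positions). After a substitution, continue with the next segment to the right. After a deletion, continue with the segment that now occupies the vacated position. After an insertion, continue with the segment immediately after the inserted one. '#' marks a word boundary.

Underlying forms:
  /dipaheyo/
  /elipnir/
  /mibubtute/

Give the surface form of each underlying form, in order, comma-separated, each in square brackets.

[dbaheyo], [elpner], [mbbtde]

/dipaheyo/:
  Rule 1 Geminate Reduction: no change — [dipaheyo]
  Rule 2 Pre-Liquid Lowering: no change — [dipaheyo]
  Rule 3 Velar Palatalization: no change — [dipaheyo]
  Rule 4 Intervocalic Voicing: [dipaheyo] → [dibaheyo]
  Rule 5 Syncope: [dibaheyo] → [dbaheyo]
/elipnir/:
  Rule 1 Geminate Reduction: no change — [elipnir]
  Rule 2 Pre-Liquid Lowering: [elipnir] → [elipner]
  Rule 3 Velar Palatalization: no change — [elipner]
  Rule 4 Intervocalic Voicing: no change — [elipner]
  Rule 5 Syncope: [elipner] → [elpner]
/mibubtute/:
  Rule 1 Geminate Reduction: no change — [mibubtute]
  Rule 2 Pre-Liquid Lowering: no change — [mibubtute]
  Rule 3 Velar Palatalization: no change — [mibubtute]
  Rule 4 Intervocalic Voicing: [mibubtute] → [mibubtude]
  Rule 5 Syncope: [mibubtude] → [mbbtde]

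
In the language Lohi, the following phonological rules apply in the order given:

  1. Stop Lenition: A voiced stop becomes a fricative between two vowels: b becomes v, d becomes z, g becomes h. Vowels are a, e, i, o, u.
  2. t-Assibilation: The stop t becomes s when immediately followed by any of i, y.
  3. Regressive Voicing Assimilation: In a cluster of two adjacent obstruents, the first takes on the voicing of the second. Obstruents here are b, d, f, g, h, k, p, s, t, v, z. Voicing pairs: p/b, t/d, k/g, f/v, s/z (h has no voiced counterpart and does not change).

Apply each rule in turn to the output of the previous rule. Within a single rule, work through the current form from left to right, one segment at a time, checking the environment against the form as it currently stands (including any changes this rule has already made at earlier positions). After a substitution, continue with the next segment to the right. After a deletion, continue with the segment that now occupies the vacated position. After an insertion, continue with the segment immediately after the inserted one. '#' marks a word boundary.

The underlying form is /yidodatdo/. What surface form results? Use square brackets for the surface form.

1 Stop Lenition: [yidodatdo] → [yizozatdo]
2 t-Assibilation: no change — [yizozatdo]
3 Regressive Voicing Assimilation: [yizozatdo] → [yizozaddo]

[yizozaddo]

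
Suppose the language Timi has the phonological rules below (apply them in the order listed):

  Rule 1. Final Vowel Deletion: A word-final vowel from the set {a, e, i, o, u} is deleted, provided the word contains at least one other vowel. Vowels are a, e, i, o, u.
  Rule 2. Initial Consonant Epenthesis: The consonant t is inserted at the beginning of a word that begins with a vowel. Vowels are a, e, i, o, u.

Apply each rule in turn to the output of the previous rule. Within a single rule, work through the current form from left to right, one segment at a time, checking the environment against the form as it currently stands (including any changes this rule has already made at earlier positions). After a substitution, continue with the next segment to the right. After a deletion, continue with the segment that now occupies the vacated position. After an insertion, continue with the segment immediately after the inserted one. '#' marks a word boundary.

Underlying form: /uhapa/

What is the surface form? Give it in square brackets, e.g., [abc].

[tuhap]

Rule 1 Final Vowel Deletion: [uhapa] → [uhap]
Rule 2 Initial Consonant Epenthesis: [uhap] → [tuhap]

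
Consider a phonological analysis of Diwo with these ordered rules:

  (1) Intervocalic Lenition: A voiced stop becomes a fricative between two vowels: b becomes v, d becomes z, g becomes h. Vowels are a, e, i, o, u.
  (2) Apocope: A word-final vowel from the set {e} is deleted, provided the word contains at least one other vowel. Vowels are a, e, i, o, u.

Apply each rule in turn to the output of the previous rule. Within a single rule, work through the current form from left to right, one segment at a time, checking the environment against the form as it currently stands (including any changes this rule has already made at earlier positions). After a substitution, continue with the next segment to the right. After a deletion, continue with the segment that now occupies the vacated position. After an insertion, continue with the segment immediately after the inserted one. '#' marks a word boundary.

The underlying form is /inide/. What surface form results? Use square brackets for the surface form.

[iniz]

(1) Intervocalic Lenition: [inide] → [inize]
(2) Apocope: [inize] → [iniz]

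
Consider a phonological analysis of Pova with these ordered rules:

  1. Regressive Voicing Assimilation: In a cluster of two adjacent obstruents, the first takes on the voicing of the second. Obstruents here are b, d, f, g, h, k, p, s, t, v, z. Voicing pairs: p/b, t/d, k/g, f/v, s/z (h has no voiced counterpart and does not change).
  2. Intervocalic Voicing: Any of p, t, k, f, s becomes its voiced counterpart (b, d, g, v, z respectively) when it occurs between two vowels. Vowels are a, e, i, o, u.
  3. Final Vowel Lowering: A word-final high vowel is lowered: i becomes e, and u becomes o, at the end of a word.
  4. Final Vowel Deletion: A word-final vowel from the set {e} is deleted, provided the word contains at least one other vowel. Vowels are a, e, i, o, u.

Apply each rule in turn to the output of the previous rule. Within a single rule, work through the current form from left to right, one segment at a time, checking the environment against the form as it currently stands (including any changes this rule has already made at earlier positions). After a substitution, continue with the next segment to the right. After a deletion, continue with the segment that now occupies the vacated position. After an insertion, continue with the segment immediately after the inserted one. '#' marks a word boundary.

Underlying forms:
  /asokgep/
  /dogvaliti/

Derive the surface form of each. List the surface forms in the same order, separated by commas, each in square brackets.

[azoggep], [dogvalid]

/asokgep/:
  1 Regressive Voicing Assimilation: [asokgep] → [asoggep]
  2 Intervocalic Voicing: [asoggep] → [azoggep]
  3 Final Vowel Lowering: no change — [azoggep]
  4 Final Vowel Deletion: no change — [azoggep]
/dogvaliti/:
  1 Regressive Voicing Assimilation: no change — [dogvaliti]
  2 Intervocalic Voicing: [dogvaliti] → [dogvalidi]
  3 Final Vowel Lowering: [dogvalidi] → [dogvalide]
  4 Final Vowel Deletion: [dogvalide] → [dogvalid]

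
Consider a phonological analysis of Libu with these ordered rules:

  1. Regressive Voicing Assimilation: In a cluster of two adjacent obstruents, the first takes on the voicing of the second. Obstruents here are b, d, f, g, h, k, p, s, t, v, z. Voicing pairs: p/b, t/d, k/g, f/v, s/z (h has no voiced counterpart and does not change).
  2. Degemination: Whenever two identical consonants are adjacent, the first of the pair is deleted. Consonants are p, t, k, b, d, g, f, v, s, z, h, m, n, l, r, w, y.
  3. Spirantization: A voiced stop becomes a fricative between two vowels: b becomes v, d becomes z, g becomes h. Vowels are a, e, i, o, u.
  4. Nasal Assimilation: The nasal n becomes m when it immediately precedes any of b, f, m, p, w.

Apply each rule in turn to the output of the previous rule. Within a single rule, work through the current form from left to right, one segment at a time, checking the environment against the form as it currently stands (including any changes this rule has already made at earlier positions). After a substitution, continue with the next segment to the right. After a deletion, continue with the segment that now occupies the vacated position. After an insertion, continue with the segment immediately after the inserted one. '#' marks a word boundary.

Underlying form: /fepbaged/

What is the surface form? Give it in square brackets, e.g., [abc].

1 Regressive Voicing Assimilation: [fepbaged] → [febbaged]
2 Degemination: [febbaged] → [febaged]
3 Spirantization: [febaged] → [fevahed]
4 Nasal Assimilation: no change — [fevahed]

[fevahed]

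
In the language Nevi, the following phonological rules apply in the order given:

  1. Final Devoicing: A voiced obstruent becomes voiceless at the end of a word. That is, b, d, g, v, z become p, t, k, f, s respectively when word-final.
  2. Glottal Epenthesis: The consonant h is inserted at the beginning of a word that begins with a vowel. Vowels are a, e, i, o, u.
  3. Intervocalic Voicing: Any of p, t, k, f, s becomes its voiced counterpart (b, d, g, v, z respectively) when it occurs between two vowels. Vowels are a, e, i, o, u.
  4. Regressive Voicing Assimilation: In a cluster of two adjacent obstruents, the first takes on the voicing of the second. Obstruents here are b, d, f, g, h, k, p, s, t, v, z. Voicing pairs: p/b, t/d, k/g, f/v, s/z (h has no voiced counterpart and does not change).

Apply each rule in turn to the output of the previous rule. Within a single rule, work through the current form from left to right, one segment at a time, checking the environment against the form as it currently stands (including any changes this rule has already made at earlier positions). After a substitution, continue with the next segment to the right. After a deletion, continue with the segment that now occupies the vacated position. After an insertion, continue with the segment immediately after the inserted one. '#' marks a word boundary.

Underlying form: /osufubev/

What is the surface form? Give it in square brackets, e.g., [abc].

[hozuvubef]

1 Final Devoicing: [osufubev] → [osufubef]
2 Glottal Epenthesis: [osufubef] → [hosufubef]
3 Intervocalic Voicing: [hosufubef] → [hozuvubef]
4 Regressive Voicing Assimilation: no change — [hozuvubef]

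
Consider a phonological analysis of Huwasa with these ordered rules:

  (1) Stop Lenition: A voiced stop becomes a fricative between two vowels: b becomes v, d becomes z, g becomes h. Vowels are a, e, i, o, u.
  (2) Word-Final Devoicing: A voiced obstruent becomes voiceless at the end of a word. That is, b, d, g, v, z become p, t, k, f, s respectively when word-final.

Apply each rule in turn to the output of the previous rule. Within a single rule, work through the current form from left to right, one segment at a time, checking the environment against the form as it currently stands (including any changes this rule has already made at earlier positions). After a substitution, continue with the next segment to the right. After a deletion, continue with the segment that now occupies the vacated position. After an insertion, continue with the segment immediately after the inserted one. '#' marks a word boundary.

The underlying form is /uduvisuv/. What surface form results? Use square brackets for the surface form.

[uzuvisuf]

(1) Stop Lenition: [uduvisuv] → [uzuvisuv]
(2) Word-Final Devoicing: [uzuvisuv] → [uzuvisuf]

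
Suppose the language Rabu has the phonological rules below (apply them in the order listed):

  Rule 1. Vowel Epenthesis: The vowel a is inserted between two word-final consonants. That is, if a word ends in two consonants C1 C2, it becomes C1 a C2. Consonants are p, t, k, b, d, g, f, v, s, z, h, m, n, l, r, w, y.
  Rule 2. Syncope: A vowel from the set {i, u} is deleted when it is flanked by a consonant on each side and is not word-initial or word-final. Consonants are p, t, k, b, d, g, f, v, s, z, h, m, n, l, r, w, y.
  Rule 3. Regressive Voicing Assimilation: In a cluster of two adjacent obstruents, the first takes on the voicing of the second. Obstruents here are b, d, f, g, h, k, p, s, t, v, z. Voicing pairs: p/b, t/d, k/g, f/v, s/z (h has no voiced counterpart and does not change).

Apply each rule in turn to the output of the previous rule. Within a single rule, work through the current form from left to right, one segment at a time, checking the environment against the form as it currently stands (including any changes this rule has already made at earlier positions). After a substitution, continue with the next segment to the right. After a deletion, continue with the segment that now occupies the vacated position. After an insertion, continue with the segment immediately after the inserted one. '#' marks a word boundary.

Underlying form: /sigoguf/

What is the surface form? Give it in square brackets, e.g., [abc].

Rule 1 Vowel Epenthesis: no change — [sigoguf]
Rule 2 Syncope: [sigoguf] → [sgogf]
Rule 3 Regressive Voicing Assimilation: [sgogf] → [zgokf]

[zgokf]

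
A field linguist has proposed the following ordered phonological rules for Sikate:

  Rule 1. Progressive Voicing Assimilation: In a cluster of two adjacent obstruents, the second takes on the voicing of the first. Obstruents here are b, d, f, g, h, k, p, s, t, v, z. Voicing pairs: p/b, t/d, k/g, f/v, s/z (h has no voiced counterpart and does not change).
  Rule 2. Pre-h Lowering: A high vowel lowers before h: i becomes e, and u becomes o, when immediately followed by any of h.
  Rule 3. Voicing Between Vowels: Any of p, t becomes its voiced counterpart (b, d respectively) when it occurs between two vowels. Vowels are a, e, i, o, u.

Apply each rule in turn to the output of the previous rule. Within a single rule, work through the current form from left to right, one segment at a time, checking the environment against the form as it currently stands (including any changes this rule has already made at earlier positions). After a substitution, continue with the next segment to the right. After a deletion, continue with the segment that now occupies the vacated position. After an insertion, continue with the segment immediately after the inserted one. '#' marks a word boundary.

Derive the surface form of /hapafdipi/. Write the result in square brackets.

[habaftibi]

Rule 1 Progressive Voicing Assimilation: [hapafdipi] → [hapaftipi]
Rule 2 Pre-h Lowering: no change — [hapaftipi]
Rule 3 Voicing Between Vowels: [hapaftipi] → [habaftibi]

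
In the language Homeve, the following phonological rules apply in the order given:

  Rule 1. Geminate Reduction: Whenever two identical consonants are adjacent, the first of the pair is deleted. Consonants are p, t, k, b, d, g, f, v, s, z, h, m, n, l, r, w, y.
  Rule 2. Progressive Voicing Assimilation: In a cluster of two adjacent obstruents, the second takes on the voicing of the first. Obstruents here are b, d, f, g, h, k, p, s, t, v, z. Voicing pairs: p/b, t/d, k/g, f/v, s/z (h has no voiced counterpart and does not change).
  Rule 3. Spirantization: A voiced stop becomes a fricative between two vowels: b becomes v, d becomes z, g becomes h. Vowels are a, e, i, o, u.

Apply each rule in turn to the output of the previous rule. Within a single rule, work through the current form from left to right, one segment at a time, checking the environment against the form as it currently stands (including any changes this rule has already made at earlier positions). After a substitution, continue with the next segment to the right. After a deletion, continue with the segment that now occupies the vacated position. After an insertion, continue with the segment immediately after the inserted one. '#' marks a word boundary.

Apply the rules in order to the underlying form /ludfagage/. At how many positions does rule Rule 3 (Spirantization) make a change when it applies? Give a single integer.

Rule 1 Geminate Reduction: no change — [ludfagage]
Rule 2 Progressive Voicing Assimilation: [ludfagage] → [ludvagage]
Rule 3 Spirantization: [ludvagage] → [ludvahahe]
Rule Rule 3 changed 2 position(s).

2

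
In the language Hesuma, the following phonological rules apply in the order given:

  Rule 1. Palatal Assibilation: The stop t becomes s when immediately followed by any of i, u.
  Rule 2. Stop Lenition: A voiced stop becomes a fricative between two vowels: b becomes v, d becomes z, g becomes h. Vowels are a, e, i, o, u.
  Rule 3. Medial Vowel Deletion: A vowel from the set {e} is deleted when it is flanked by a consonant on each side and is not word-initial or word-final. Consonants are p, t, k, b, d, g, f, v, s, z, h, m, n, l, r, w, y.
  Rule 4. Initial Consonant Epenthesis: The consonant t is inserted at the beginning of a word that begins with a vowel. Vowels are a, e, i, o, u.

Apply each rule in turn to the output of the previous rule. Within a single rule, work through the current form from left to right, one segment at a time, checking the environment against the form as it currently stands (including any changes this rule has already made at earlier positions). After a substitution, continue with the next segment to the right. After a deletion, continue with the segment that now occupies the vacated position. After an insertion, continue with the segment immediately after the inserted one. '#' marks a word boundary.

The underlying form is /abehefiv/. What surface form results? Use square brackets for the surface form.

Rule 1 Palatal Assibilation: no change — [abehefiv]
Rule 2 Stop Lenition: [abehefiv] → [avehefiv]
Rule 3 Medial Vowel Deletion: [avehefiv] → [avhfiv]
Rule 4 Initial Consonant Epenthesis: [avhfiv] → [tavhfiv]

[tavhfiv]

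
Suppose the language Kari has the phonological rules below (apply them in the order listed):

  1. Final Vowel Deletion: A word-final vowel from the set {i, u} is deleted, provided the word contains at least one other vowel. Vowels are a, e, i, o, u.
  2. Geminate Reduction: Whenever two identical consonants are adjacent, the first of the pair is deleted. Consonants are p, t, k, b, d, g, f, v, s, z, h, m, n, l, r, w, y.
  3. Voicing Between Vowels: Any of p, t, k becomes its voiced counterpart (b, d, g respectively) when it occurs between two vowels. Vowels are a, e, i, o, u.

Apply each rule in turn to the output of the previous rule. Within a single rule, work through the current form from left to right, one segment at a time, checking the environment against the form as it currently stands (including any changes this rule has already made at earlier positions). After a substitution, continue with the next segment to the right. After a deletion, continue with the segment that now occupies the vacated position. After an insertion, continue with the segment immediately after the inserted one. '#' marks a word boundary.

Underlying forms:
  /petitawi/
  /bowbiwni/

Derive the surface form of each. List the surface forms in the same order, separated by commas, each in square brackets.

/petitawi/:
  1 Final Vowel Deletion: [petitawi] → [petitaw]
  2 Geminate Reduction: no change — [petitaw]
  3 Voicing Between Vowels: [petitaw] → [pedidaw]
/bowbiwni/:
  1 Final Vowel Deletion: [bowbiwni] → [bowbiwn]
  2 Geminate Reduction: no change — [bowbiwn]
  3 Voicing Between Vowels: no change — [bowbiwn]

[pedidaw], [bowbiwn]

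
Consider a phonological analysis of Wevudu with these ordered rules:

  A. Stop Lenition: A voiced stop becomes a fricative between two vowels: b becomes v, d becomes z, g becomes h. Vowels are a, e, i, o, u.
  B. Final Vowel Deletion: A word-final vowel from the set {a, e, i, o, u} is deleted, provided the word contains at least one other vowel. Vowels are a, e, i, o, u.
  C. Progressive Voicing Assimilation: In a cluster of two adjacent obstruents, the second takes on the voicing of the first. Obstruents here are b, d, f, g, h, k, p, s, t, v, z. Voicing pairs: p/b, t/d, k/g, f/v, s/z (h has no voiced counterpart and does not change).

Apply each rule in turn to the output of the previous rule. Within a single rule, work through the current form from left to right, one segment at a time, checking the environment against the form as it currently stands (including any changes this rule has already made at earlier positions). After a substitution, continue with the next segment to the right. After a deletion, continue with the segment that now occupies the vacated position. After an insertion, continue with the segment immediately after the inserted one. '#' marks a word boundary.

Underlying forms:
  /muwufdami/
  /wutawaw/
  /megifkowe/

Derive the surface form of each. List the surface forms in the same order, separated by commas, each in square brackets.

/muwufdami/:
  A Stop Lenition: no change — [muwufdami]
  B Final Vowel Deletion: [muwufdami] → [muwufdam]
  C Progressive Voicing Assimilation: [muwufdam] → [muwuftam]
/wutawaw/:
  A Stop Lenition: no change — [wutawaw]
  B Final Vowel Deletion: no change — [wutawaw]
  C Progressive Voicing Assimilation: no change — [wutawaw]
/megifkowe/:
  A Stop Lenition: [megifkowe] → [mehifkowe]
  B Final Vowel Deletion: [mehifkowe] → [mehifkow]
  C Progressive Voicing Assimilation: no change — [mehifkow]

[muwuftam], [wutawaw], [mehifkow]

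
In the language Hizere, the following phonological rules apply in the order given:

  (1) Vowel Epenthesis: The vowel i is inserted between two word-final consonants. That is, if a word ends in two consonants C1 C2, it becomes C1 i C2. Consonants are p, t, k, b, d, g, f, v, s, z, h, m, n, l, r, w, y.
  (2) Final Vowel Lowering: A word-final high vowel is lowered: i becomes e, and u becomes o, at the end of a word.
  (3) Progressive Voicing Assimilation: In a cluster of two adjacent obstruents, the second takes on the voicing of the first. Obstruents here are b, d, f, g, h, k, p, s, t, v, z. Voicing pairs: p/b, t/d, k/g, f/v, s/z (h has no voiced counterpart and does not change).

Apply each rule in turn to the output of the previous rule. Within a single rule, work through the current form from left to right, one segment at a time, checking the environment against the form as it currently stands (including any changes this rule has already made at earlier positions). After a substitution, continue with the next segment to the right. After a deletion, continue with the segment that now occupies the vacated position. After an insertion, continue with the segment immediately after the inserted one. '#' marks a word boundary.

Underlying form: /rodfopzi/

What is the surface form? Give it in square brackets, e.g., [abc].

(1) Vowel Epenthesis: no change — [rodfopzi]
(2) Final Vowel Lowering: [rodfopzi] → [rodfopze]
(3) Progressive Voicing Assimilation: [rodfopze] → [rodvopse]

[rodvopse]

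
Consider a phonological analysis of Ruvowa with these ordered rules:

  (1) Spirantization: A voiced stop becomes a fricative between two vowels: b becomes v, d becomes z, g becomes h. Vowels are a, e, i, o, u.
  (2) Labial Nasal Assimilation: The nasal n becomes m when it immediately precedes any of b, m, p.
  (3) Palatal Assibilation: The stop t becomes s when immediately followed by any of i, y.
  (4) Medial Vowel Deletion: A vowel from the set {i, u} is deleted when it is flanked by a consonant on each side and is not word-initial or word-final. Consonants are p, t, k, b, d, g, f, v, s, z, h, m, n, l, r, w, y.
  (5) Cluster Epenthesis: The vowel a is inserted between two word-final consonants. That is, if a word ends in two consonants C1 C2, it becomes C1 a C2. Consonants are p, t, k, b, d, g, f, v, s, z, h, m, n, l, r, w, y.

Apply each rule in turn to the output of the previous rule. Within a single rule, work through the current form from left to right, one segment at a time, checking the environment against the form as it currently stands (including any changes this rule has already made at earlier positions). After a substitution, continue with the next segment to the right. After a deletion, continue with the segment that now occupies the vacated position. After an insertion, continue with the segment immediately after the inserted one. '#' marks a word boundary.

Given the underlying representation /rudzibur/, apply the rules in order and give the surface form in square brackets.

[rdzvar]

(1) Spirantization: [rudzibur] → [rudzivur]
(2) Labial Nasal Assimilation: no change — [rudzivur]
(3) Palatal Assibilation: no change — [rudzivur]
(4) Medial Vowel Deletion: [rudzivur] → [rdzvr]
(5) Cluster Epenthesis: [rdzvr] → [rdzvar]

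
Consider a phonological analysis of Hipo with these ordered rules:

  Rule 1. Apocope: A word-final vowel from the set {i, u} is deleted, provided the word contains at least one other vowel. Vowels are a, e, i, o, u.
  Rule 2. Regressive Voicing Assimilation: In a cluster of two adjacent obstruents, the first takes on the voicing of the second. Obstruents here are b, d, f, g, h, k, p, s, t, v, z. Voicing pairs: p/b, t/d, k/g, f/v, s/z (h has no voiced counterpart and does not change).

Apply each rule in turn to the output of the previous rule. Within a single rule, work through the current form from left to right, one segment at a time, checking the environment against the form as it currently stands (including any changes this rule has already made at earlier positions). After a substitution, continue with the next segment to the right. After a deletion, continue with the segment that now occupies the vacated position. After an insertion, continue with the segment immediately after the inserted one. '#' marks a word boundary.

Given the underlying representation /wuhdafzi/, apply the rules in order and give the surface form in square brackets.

Rule 1 Apocope: [wuhdafzi] → [wuhdafz]
Rule 2 Regressive Voicing Assimilation: [wuhdafz] → [wuhdavz]

[wuhdavz]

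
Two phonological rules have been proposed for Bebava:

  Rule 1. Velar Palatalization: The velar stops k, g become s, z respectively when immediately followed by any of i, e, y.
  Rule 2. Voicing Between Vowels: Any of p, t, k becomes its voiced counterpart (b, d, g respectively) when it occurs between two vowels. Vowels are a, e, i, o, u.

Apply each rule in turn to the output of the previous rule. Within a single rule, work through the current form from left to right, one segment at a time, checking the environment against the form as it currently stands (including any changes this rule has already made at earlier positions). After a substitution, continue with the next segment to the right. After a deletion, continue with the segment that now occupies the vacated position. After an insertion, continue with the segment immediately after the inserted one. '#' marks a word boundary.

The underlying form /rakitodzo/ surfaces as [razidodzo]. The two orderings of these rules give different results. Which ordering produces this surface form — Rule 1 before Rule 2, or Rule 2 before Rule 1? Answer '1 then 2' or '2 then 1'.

2 then 1

Order 1 then 2:
  1 Velar Palatalization: [rakitodzo] → [rasitodzo]
  2 Voicing Between Vowels: [rasitodzo] → [rasidodzo]
  result: [rasidodzo]
Order 2 then 1:
  2 Voicing Between Vowels: [rakitodzo] → [ragidodzo]
  1 Velar Palatalization: [ragidodzo] → [razidodzo]
  result: [razidodzo]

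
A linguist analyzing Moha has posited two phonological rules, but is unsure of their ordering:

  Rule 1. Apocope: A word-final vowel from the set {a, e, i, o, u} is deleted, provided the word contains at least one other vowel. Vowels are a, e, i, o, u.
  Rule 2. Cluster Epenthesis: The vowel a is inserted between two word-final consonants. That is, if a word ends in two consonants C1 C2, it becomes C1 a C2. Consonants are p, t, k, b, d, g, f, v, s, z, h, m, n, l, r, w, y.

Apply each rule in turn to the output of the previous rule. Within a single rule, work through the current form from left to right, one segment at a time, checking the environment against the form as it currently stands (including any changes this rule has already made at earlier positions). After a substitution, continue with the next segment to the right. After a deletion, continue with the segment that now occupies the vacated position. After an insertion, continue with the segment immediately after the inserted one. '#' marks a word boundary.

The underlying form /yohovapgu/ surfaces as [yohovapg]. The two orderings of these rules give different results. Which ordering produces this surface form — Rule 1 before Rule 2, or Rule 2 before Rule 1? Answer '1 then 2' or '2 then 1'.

Order 1 then 2:
  1 Apocope: [yohovapgu] → [yohovapg]
  2 Cluster Epenthesis: [yohovapg] → [yohovapag]
  result: [yohovapag]
Order 2 then 1:
  2 Cluster Epenthesis: no change — [yohovapgu]
  1 Apocope: [yohovapgu] → [yohovapg]
  result: [yohovapg]

2 then 1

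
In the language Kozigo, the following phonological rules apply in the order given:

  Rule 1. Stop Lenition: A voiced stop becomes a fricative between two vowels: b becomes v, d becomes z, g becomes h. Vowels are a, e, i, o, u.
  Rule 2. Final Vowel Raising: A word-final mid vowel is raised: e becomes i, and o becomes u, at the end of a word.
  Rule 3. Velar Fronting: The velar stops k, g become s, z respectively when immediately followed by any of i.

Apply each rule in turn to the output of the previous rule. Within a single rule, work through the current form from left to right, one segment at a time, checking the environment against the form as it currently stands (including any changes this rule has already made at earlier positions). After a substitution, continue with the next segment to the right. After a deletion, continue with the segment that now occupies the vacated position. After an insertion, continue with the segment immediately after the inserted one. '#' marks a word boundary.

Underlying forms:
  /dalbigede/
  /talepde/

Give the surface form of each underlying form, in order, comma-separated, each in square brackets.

/dalbigede/:
  Rule 1 Stop Lenition: [dalbigede] → [dalbiheze]
  Rule 2 Final Vowel Raising: [dalbiheze] → [dalbihezi]
  Rule 3 Velar Fronting: no change — [dalbihezi]
/talepde/:
  Rule 1 Stop Lenition: no change — [talepde]
  Rule 2 Final Vowel Raising: [talepde] → [talepdi]
  Rule 3 Velar Fronting: no change — [talepdi]

[dalbihezi], [talepdi]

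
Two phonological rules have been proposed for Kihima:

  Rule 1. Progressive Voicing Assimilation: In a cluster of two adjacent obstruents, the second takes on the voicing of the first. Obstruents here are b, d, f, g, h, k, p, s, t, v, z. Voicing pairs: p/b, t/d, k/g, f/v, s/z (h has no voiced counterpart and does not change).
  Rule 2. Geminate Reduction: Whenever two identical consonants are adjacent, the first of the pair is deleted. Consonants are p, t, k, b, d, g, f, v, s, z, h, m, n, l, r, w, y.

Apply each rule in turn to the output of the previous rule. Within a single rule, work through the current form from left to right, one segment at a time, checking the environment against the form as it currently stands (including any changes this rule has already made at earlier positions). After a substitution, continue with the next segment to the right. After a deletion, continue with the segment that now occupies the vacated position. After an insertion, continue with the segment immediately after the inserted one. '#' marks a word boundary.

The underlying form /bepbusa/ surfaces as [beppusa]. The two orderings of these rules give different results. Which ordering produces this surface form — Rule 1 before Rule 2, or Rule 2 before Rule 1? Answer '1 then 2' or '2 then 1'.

Order 1 then 2:
  1 Progressive Voicing Assimilation: [bepbusa] → [beppusa]
  2 Geminate Reduction: [beppusa] → [bepusa]
  result: [bepusa]
Order 2 then 1:
  2 Geminate Reduction: no change — [bepbusa]
  1 Progressive Voicing Assimilation: [bepbusa] → [beppusa]
  result: [beppusa]

2 then 1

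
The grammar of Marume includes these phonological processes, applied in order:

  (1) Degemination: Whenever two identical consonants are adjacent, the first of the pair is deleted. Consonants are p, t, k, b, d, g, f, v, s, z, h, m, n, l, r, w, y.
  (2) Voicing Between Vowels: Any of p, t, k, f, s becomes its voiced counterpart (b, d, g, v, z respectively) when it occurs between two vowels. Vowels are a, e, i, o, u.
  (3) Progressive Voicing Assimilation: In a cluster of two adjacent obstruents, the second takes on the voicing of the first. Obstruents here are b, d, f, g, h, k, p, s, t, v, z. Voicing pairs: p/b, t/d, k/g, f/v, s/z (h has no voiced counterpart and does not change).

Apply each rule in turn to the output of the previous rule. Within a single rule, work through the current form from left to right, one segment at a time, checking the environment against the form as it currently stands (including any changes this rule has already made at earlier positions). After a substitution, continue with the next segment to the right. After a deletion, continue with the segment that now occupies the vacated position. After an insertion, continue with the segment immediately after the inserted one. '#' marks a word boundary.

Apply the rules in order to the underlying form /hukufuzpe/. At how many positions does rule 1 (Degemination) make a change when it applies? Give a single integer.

0

(1) Degemination: no change — [hukufuzpe]
(2) Voicing Between Vowels: [hukufuzpe] → [huguvuzpe]
(3) Progressive Voicing Assimilation: [huguvuzpe] → [huguvuzbe]
Rule 1 changed 0 position(s).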